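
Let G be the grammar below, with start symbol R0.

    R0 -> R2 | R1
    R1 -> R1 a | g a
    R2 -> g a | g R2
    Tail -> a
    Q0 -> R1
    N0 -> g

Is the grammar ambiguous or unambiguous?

Ambiguous

Witness: g a

Derivation 1: R0 ⇒ R2 ⇒ g a
Derivation 2: R0 ⇒ R1 ⇒ g a

Two distinct leftmost derivations for the same string.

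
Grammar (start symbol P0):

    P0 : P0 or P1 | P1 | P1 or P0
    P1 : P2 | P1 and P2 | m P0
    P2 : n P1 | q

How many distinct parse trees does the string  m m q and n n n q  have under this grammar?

Parse trees for m m q and n n n q:
  [P0 [P1 [P1 m [P0 [P1 m [P0 [P1 [P2 q]]]]]] and [P2 n [P1 [P2 n [P1 [P2 n [P1 [P2 q]]]]]]]]]
  [P0 [P1 m [P0 [P1 [P1 m [P0 [P1 [P2 q]]]] and [P2 n [P1 [P2 n [P1 [P2 n [P1 [P2 q]]]]]]]]]]]
  [P0 [P1 m [P0 [P1 m [P0 [P1 [P1 [P2 q]] and [P2 n [P1 [P2 n [P1 [P2 n [P1 [P2 q]]]]]]]]]]]]]

3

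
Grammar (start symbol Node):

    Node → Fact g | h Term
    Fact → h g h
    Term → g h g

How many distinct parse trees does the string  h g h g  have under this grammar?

Parse trees for h g h g:
  [Node [Fact h g h] g]
  [Node h [Term g h g]]

2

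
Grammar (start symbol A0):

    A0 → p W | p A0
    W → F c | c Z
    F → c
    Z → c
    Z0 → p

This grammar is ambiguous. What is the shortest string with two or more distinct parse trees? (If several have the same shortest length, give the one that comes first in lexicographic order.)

length 3: p c c has 2 parse trees

Two derivations of p c c:
  A0 ⇒ p W ⇒ p F c ⇒ p c c
  A0 ⇒ p W ⇒ p c Z ⇒ p c c

p c c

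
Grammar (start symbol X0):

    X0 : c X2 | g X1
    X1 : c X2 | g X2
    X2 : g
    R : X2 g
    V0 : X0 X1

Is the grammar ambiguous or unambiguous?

Unambiguous

Only X0, X1, X2 are reachable from X0; ignoring the rest: Each reachable nonterminal has at most one production per leading terminal, and all productions are right-linear; the derivation is determined token-by-token.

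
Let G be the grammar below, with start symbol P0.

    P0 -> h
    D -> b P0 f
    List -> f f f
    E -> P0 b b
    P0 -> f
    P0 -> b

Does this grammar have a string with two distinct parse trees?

Unambiguous

(D, List, E are unreachable from P0, so their rules don't affect L(P0).) Restricted to the reachable nonterminals, every rule has the form A → t or A → t B, and no two rules for the same A share a first terminal. The grammar encodes a DFA — one run per string.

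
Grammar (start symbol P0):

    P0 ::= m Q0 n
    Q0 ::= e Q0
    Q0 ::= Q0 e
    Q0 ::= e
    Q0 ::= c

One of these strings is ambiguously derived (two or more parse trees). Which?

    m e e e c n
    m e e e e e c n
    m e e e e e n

m e e e e e n

m e e e c n: 1 tree
m e e e e e c n: 1 tree
m e e e e e n: 16 trees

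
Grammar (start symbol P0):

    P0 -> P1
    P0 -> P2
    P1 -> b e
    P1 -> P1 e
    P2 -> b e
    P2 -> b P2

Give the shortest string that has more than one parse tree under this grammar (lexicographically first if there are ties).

length 2: b e has 2 parse trees

Two derivations of b e:
  P0 ⇒ P1 ⇒ b e
  P0 ⇒ P2 ⇒ b e

b e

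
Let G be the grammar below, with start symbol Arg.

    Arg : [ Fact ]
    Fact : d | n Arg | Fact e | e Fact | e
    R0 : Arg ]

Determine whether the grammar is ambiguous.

Ambiguous

Witness: [ e e ]

Derivation 1: Arg ⇒ [ Fact ] ⇒ [ Fact e ] ⇒ [ e e ]
Derivation 2: Arg ⇒ [ Fact ] ⇒ [ e Fact ] ⇒ [ e e ]

Two distinct leftmost derivations for the same string.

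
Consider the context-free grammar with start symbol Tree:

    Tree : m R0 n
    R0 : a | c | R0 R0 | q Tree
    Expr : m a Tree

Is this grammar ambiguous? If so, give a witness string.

Witness: m a a a n

Derivation 1: Tree ⇒ m R0 n ⇒ m R0 R0 n ⇒ m a R0 n ⇒ m a R0 R0 n ⇒ m a a R0 n ⇒ m a a a n
Derivation 2: Tree ⇒ m R0 n ⇒ m R0 R0 n ⇒ m R0 R0 R0 n ⇒ m a R0 R0 n ⇒ m a a R0 n ⇒ m a a a n

Two distinct leftmost derivations for the same string.

Ambiguous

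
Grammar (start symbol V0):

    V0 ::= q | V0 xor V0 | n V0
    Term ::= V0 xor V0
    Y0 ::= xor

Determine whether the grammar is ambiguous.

Witness: n q xor q

Derivation 1: V0 ⇒ V0 xor V0 ⇒ n V0 xor V0 ⇒ n q xor V0 ⇒ n q xor q
Derivation 2: V0 ⇒ n V0 ⇒ n V0 xor V0 ⇒ n q xor V0 ⇒ n q xor q

Two distinct leftmost derivations for the same string.

Ambiguous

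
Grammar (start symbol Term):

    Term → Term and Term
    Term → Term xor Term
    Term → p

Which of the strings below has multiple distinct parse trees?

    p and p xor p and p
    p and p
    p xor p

p and p xor p and p: 5 trees
p and p: 1 tree
p xor p: 1 tree

p and p xor p and p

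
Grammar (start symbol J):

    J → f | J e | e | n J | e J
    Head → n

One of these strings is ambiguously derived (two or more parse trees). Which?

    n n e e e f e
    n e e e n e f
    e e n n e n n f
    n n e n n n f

n n e e e f e

n n e e e f e: 6 trees
n e e e n e f: 1 tree
e e n n e n n f: 1 tree
n n e n n n f: 1 tree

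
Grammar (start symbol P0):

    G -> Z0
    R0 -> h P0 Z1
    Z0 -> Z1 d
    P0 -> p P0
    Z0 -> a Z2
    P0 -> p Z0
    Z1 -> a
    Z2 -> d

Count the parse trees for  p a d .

2

Parse trees for p a d:
  [P0 p [Z0 [Z1 a] d]]
  [P0 p [Z0 a [Z2 d]]]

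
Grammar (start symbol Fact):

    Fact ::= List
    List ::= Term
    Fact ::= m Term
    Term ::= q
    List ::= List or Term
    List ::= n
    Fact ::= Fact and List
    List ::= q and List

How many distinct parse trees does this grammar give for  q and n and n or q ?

2

Parse trees for q and n and n or q:
  [Fact [Fact [List q and [List n]]] and [List [List n] or [Term q]]]
  [Fact [Fact [Fact [List [Term q]]] and [List n]] and [List [List n] or [Term q]]]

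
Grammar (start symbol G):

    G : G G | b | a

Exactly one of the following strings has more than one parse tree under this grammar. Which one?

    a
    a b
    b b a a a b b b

a: 1 tree
a b: 1 tree
b b a a a b b b: 429 trees

b b a a a b b b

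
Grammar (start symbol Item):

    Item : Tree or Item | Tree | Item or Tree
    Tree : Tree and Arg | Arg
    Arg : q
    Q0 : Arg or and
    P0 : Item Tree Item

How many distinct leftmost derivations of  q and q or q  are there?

2

Parse trees for q and q or q:
  [Item [Tree [Tree [Arg q]] and [Arg q]] or [Item [Tree [Arg q]]]]
  [Item [Item [Tree [Tree [Arg q]] and [Arg q]]] or [Tree [Arg q]]]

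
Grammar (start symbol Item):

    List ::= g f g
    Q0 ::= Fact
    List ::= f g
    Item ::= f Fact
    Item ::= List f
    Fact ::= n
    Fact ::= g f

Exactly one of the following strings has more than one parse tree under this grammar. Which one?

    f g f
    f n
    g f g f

f g f

f g f: 2 trees
f n: 1 tree
g f g f: 1 tree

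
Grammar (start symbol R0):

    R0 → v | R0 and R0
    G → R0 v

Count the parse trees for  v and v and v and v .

5

Parse trees for v and v and v and v:
  [R0 [R0 v] and [R0 [R0 v] and [R0 [R0 v] and [R0 v]]]]
  [R0 [R0 v] and [R0 [R0 [R0 v] and [R0 v]] and [R0 v]]]
  [R0 [R0 [R0 v] and [R0 v]] and [R0 [R0 v] and [R0 v]]]
  [R0 [R0 [R0 v] and [R0 [R0 v] and [R0 v]]] and [R0 v]]
  [R0 [R0 [R0 [R0 v] and [R0 v]] and [R0 v]] and [R0 v]]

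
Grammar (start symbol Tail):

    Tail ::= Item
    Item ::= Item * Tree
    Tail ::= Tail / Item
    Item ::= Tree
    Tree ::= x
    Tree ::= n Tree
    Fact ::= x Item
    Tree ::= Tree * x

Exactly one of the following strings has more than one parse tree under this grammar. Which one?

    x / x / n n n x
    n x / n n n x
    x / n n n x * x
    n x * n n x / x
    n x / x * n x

x / x / n n n x: 1 tree
n x / n n n x: 1 tree
x / n n n x * x: 5 trees
n x * n n x / x: 1 tree
n x / x * n x: 1 tree

x / n n n x * x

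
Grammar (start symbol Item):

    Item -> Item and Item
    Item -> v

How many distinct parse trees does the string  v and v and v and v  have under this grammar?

Parse trees for v and v and v and v:
  [Item [Item v] and [Item [Item v] and [Item [Item v] and [Item v]]]]
  [Item [Item v] and [Item [Item [Item v] and [Item v]] and [Item v]]]
  [Item [Item [Item v] and [Item v]] and [Item [Item v] and [Item v]]]
  [Item [Item [Item v] and [Item [Item v] and [Item v]]] and [Item v]]
  [Item [Item [Item [Item v] and [Item v]] and [Item v]] and [Item v]]

5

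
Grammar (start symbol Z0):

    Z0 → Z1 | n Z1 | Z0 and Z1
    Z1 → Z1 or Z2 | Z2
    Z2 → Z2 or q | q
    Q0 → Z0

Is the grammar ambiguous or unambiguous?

Witness: q or q

Derivation 1: Z0 ⇒ Z1 ⇒ Z1 or Z2 ⇒ Z2 or Z2 ⇒ q or Z2 ⇒ q or q
Derivation 2: Z0 ⇒ Z1 ⇒ Z2 ⇒ Z2 or q ⇒ q or q

Two distinct leftmost derivations for the same string.

Ambiguous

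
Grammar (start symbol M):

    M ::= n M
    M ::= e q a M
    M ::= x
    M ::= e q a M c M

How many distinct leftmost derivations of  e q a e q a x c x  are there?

Parse trees for e q a e q a x c x:
  [M e q a [M e q a [M x] c [M x]]]
  [M e q a [M e q a [M x]] c [M x]]

2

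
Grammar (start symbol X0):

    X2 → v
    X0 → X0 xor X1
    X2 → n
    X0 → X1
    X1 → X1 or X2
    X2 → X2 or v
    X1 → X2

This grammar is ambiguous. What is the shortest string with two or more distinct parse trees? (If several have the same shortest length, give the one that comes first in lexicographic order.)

length 1: no string has ≥2 trees
length 3: n or v has 2 parse trees

Two derivations of n or v:
  X0 ⇒ X1 ⇒ X1 or X2 ⇒ X2 or X2 ⇒ n or X2 ⇒ n or v
  X0 ⇒ X1 ⇒ X2 ⇒ X2 or v ⇒ n or v

n or v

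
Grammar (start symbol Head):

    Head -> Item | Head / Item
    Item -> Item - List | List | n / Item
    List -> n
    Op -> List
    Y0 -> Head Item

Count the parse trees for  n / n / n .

Parse trees for n / n / n:
  [Head [Item n / [Item n / [Item [List n]]]]]
  [Head [Head [Item [List n]]] / [Item n / [Item [List n]]]]
  [Head [Head [Item n / [Item [List n]]]] / [Item [List n]]]
  [Head [Head [Head [Item [List n]]] / [Item [List n]]] / [Item [List n]]]

4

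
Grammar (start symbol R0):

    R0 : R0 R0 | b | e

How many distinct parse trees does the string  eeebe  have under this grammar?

Parse trees for eeebe (showing first 6 of 14):
  [R0 [R0 e] [R0 [R0 e] [R0 [R0 e] [R0 [R0 b] [R0 e]]]]]
  [R0 [R0 e] [R0 [R0 e] [R0 [R0 [R0 e] [R0 b]] [R0 e]]]]
  [R0 [R0 e] [R0 [R0 [R0 e] [R0 e]] [R0 [R0 b] [R0 e]]]]
  [R0 [R0 e] [R0 [R0 [R0 e] [R0 [R0 e] [R0 b]]] [R0 e]]]
  [R0 [R0 e] [R0 [R0 [R0 [R0 e] [R0 e]] [R0 b]] [R0 e]]]
  [R0 [R0 [R0 e] [R0 e]] [R0 [R0 e] [R0 [R0 b] [R0 e]]]]

14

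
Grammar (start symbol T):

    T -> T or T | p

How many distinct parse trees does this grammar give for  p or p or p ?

2

Parse trees for p or p or p:
  [T [T p] or [T [T p] or [T p]]]
  [T [T [T p] or [T p]] or [T p]]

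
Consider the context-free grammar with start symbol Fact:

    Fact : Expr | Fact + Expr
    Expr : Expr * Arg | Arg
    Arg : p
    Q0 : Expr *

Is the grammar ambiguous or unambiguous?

(Q0 is unreachable from Fact, so its rules don't affect L(Fact).) This is a standard precedence ladder (Fact over Expr over Arg), with each level left-recursive on its own operator ('+' at Fact, '*' at Expr). That structure is LR(1), hence unambiguous.

Unambiguous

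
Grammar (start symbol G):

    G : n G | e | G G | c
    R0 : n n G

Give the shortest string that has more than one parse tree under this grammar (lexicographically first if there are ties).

c c c

length 1: no string has ≥2 trees
length 2: no string has ≥2 trees
length 3: c c c has 2 parse trees

Two derivations of c c c:
  G ⇒ G G ⇒ G G G ⇒ c G G ⇒ c c G ⇒ c c c
  G ⇒ G G ⇒ c G ⇒ c G G ⇒ c c G ⇒ c c c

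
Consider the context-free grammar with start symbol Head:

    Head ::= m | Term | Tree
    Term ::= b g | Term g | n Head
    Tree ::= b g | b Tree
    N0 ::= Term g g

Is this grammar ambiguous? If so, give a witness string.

Witness: b g

Derivation 1: Head ⇒ Term ⇒ b g
Derivation 2: Head ⇒ Tree ⇒ b g

Two distinct leftmost derivations for the same string.

Ambiguous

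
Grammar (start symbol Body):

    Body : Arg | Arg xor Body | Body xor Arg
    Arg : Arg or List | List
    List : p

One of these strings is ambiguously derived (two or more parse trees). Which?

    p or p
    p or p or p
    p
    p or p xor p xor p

p or p: 1 tree
p or p or p: 1 tree
p: 1 tree
p or p xor p xor p: 4 trees

p or p xor p xor p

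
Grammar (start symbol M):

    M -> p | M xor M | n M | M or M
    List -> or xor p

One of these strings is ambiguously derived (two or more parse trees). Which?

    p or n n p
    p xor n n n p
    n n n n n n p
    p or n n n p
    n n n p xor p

p or n n p: 1 tree
p xor n n n p: 1 tree
n n n n n n p: 1 tree
p or n n n p: 1 tree
n n n p xor p: 4 trees

n n n p xor p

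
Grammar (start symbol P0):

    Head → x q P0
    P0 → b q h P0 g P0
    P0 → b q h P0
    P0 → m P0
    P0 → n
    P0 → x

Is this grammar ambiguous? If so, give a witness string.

Ambiguous

Witness: b q h b q h n g n

Derivation 1: P0 ⇒ b q h P0 g P0 ⇒ b q h b q h P0 g P0 ⇒ b q h b q h n g P0 ⇒ b q h b q h n g n
Derivation 2: P0 ⇒ b q h P0 ⇒ b q h b q h P0 g P0 ⇒ b q h b q h n g P0 ⇒ b q h b q h n g n

Two distinct leftmost derivations for the same string.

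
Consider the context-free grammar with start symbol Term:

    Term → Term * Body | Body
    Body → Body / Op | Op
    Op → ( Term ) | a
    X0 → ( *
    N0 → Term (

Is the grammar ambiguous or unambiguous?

Unambiguous

Only Term, Body, Op are reachable from Term; ignoring the rest: The grammar is stratified — Term handles '*' (left-recursive), Body handles '/', Op atoms. Each operator has a fixed associativity and precedence level, so every string has one parse.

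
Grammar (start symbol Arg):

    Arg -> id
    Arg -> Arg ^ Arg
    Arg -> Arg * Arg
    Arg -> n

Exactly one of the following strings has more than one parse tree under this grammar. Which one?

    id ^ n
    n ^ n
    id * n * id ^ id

id ^ n: 1 tree
n ^ n: 1 tree
id * n * id ^ id: 5 trees

id * n * id ^ id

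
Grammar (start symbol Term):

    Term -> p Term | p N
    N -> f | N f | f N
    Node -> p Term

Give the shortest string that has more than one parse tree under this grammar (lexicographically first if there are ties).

length 2: no string has ≥2 trees
length 3: p f f has 2 parse trees

Two derivations of p f f:
  Term ⇒ p N ⇒ p N f ⇒ p f f
  Term ⇒ p N ⇒ p f N ⇒ p f f

p f f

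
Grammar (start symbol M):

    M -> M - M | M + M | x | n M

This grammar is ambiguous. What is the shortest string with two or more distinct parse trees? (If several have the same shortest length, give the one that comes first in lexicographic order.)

n x + x

length 1: no string has ≥2 trees
length 2: no string has ≥2 trees
length 3: no string has ≥2 trees
length 4: n x + x has 2 parse trees

Two derivations of n x + x:
  M ⇒ M + M ⇒ n M + M ⇒ n x + M ⇒ n x + x
  M ⇒ n M ⇒ n M + M ⇒ n x + M ⇒ n x + x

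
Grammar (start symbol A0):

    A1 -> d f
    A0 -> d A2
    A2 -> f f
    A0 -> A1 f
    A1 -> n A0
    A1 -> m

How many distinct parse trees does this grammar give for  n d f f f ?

2

Parse trees for n d f f f:
  [A0 [A1 n [A0 d [A2 f f]]] f]
  [A0 [A1 n [A0 [A1 d f] f]] f]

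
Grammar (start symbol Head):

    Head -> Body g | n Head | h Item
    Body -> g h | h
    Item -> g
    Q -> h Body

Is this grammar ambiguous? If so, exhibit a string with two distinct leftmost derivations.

Witness: h g

Derivation 1: Head ⇒ Body g ⇒ h g
Derivation 2: Head ⇒ h Item ⇒ h g

Two distinct leftmost derivations for the same string.

Ambiguous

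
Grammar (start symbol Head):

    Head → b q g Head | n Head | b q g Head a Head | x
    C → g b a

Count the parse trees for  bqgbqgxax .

2

Parse trees for bqgbqgxax:
  [Head b q g [Head b q g [Head x] a [Head x]]]
  [Head b q g [Head b q g [Head x]] a [Head x]]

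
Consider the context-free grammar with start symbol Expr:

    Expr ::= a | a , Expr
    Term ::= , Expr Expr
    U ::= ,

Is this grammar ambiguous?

Only Expr is reachable from Expr; ignoring the rest: Right-recursive list with a separator: after each atom, whether the separator follows determines the rule. One parse per string.

Unambiguous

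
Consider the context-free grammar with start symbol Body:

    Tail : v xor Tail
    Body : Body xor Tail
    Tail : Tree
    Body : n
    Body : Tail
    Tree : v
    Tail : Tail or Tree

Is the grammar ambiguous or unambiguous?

Ambiguous

Witness: v xor v

Derivation 1: Body ⇒ Body xor Tail ⇒ Tail xor Tail ⇒ Tree xor Tail ⇒ v xor Tail ⇒ v xor Tree ⇒ v xor v
Derivation 2: Body ⇒ Tail ⇒ v xor Tail ⇒ v xor Tree ⇒ v xor v

Two distinct leftmost derivations for the same string.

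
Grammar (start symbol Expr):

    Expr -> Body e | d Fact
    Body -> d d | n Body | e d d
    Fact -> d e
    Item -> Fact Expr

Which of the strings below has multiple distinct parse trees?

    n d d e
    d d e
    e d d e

n d d e: 1 tree
d d e: 2 trees
e d d e: 1 tree

d d e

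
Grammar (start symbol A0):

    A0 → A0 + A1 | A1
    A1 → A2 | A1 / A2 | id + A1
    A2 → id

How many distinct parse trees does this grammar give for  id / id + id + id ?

Parse trees for id / id + id + id:
  [A0 [A0 [A1 [A1 [A2 id]] / [A2 id]]] + [A1 id + [A1 [A2 id]]]]
  [A0 [A0 [A0 [A1 [A1 [A2 id]] / [A2 id]]] + [A1 [A2 id]]] + [A1 [A2 id]]]

2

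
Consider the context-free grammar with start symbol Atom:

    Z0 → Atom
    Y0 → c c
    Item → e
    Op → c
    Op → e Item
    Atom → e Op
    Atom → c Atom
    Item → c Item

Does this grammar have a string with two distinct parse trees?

Unambiguous

(Z0, Y0 are unreachable from Atom, so their rules don't affect L(Atom).) The reachable rules are right-linear with at most one rule per (nonterminal, next-terminal) pair. Each input token forces the next rule, so parsing is deterministic.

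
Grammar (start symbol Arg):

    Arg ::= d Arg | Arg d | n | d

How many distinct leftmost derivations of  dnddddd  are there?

Parse trees for dnddddd:
  [Arg d [Arg [Arg [Arg [Arg [Arg [Arg n] d] d] d] d] d]]
  [Arg [Arg d [Arg [Arg [Arg [Arg [Arg n] d] d] d] d]] d]
  [Arg [Arg [Arg d [Arg [Arg [Arg [Arg n] d] d] d]] d] d]
  [Arg [Arg [Arg [Arg d [Arg [Arg [Arg n] d] d]] d] d] d]
  [Arg [Arg [Arg [Arg [Arg d [Arg [Arg n] d]] d] d] d] d]
  [Arg [Arg [Arg [Arg [Arg [Arg d [Arg n]] d] d] d] d] d]

6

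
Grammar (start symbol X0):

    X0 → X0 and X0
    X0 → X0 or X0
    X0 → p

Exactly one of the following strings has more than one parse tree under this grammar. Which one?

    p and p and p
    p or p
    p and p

p and p and p: 2 trees
p or p: 1 tree
p and p: 1 tree

p and p and p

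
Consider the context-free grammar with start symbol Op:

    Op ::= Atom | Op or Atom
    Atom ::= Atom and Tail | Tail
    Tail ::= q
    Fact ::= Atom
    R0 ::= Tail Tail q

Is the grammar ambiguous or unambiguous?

Unambiguous

(Fact, R0 are unreachable from Op, so their rules don't affect L(Op).) Op → Op or Atom | Atom  ;  Atom → Atom and Tail | Tail  — a left-associative chain with Tail at the bottom. Each string factors uniquely by precedence.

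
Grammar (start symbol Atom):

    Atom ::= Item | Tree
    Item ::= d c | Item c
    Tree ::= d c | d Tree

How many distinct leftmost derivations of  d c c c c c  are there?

Parse trees for d c c c c c:
  [Atom [Item [Item [Item [Item [Item d c] c] c] c] c]]

1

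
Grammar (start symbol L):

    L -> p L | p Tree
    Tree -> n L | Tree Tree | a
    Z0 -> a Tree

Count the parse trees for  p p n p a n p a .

2

Parse trees for p p n p a n p a:
  [L p [L p [Tree n [L p [Tree [Tree a] [Tree n [L p [Tree a]]]]]]]]
  [L p [L p [Tree [Tree n [L p [Tree a]]] [Tree n [L p [Tree a]]]]]]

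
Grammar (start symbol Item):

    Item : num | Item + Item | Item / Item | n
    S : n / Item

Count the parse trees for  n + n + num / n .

Parse trees for n + n + num / n:
  [Item [Item n] + [Item [Item n] + [Item [Item num] / [Item n]]]]
  [Item [Item n] + [Item [Item [Item n] + [Item num]] / [Item n]]]
  [Item [Item [Item n] + [Item n]] + [Item [Item num] / [Item n]]]
  [Item [Item [Item n] + [Item [Item n] + [Item num]]] / [Item n]]
  [Item [Item [Item [Item n] + [Item n]] + [Item num]] / [Item n]]

5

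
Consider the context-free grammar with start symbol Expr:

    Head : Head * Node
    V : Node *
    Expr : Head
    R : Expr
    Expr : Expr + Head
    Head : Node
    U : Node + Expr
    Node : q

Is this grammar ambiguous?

Unambiguous

Only Expr, Head, Node are reachable from Expr; ignoring the rest: This is a standard precedence ladder (Expr over Head over Node), with each level left-recursive on its own operator ('+' at Expr, '*' at Head). That structure is LR(1), hence unambiguous.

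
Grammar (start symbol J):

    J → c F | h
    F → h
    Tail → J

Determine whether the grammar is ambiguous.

(Tail is unreachable from J, so its rules don't affect L(J).) The reachable rules are right-linear with at most one rule per (nonterminal, next-terminal) pair. Each input token forces the next rule, so parsing is deterministic.

Unambiguous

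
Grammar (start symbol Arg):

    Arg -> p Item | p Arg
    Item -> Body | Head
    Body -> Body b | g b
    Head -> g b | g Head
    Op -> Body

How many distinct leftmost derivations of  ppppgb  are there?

Parse trees for ppppgb:
  [Arg p [Arg p [Arg p [Arg p [Item [Body g b]]]]]]
  [Arg p [Arg p [Arg p [Arg p [Item [Head g b]]]]]]

2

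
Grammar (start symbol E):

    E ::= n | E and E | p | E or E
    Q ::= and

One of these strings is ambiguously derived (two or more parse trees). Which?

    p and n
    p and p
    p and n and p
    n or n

p and n: 1 tree
p and p: 1 tree
p and n and p: 2 trees
n or n: 1 tree

p and n and p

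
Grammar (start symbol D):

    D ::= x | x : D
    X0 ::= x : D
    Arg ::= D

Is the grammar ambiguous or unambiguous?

Unambiguous

Only D is reachable from D; ignoring the rest: The reachable grammar is A → atom sep A | atom. Each atom is followed by either the separator (recurse) or end-of-string (stop) — no choice point.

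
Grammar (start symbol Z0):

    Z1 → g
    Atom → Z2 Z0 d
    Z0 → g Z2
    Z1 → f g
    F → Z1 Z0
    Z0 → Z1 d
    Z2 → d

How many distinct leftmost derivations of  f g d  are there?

1

Parse trees for f g d:
  [Z0 [Z1 f g] d]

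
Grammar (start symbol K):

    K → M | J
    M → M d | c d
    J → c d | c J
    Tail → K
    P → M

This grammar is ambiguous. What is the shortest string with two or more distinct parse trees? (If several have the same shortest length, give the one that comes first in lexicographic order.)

length 2: c d has 2 parse trees

Two derivations of c d:
  K ⇒ M ⇒ c d
  K ⇒ J ⇒ c d

c d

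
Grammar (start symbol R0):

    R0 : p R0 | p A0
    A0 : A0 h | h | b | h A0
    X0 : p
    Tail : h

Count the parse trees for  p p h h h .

Parse trees for p p h h h:
  [R0 p [R0 p [A0 [A0 [A0 h] h] h]]]
  [R0 p [R0 p [A0 [A0 h [A0 h]] h]]]
  [R0 p [R0 p [A0 h [A0 [A0 h] h]]]]
  [R0 p [R0 p [A0 h [A0 h [A0 h]]]]]

4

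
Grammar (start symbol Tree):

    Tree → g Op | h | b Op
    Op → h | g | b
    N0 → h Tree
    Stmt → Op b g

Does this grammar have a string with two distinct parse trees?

(N0, Stmt are unreachable from Tree, so their rules don't affect L(Tree).) The reachable rules are right-linear with at most one rule per (nonterminal, next-terminal) pair. Each input token forces the next rule, so parsing is deterministic.

Unambiguous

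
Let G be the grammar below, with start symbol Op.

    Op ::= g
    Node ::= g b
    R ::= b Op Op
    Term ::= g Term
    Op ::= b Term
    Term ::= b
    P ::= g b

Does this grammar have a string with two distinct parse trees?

Unambiguous

Only Op, Term are reachable from Op; ignoring the rest: Each reachable nonterminal has at most one production per leading terminal, and all productions are right-linear; the derivation is determined token-by-token.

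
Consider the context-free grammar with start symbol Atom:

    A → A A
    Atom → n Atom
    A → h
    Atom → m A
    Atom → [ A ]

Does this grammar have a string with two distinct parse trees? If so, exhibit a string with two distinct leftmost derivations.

Ambiguous

Witness: m h h h

Derivation 1: Atom ⇒ m A ⇒ m A A ⇒ m A A A ⇒ m h A A ⇒ m h h A ⇒ m h h h
Derivation 2: Atom ⇒ m A ⇒ m A A ⇒ m h A ⇒ m h A A ⇒ m h h A ⇒ m h h h

Two distinct leftmost derivations for the same string.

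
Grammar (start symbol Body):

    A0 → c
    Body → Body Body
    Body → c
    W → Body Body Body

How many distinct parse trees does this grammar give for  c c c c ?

Parse trees for c c c c:
  [Body [Body c] [Body [Body c] [Body [Body c] [Body c]]]]
  [Body [Body c] [Body [Body [Body c] [Body c]] [Body c]]]
  [Body [Body [Body c] [Body c]] [Body [Body c] [Body c]]]
  [Body [Body [Body c] [Body [Body c] [Body c]]] [Body c]]
  [Body [Body [Body [Body c] [Body c]] [Body c]] [Body c]]

5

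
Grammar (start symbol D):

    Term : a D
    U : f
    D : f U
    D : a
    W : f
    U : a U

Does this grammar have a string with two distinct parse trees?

(W, Term are unreachable from D, so their rules don't affect L(D).) The reachable rules are right-linear with at most one rule per (nonterminal, next-terminal) pair. Each input token forces the next rule, so parsing is deterministic.

Unambiguous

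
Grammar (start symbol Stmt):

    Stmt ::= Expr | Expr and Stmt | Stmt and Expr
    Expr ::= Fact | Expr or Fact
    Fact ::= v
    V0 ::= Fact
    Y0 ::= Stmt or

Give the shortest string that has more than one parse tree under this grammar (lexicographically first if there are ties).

v and v

length 1: no string has ≥2 trees
length 3: v and v has 2 parse trees

Two derivations of v and v:
  Stmt ⇒ Expr and Stmt ⇒ Fact and Stmt ⇒ v and Stmt ⇒ v and Expr ⇒ v and Fact ⇒ v and v
  Stmt ⇒ Stmt and Expr ⇒ Expr and Expr ⇒ Fact and Expr ⇒ v and Expr ⇒ v and Fact ⇒ v and v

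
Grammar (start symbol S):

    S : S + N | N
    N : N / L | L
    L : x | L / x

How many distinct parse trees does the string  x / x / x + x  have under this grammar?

Parse trees for x / x / x + x:
  [S [S [N [N [L x]] / [L [L x] / x]]] + [N [L x]]]
  [S [S [N [N [N [L x]] / [L x]] / [L x]]] + [N [L x]]]
  [S [S [N [N [L [L x] / x]] / [L x]]] + [N [L x]]]
  [S [S [N [L [L [L x] / x] / x]]] + [N [L x]]]

4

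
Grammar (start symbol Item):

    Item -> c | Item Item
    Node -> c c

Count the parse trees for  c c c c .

5

Parse trees for c c c c:
  [Item [Item c] [Item [Item c] [Item [Item c] [Item c]]]]
  [Item [Item c] [Item [Item [Item c] [Item c]] [Item c]]]
  [Item [Item [Item c] [Item c]] [Item [Item c] [Item c]]]
  [Item [Item [Item c] [Item [Item c] [Item c]]] [Item c]]
  [Item [Item [Item [Item c] [Item c]] [Item c]] [Item c]]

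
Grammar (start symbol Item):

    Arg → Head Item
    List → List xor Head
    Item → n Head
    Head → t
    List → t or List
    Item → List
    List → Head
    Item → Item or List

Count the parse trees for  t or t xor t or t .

Parse trees for t or t xor t or t:
  [Item [Item [List [List t or [List [Head t]]] xor [Head t]]] or [List [Head t]]]
  [Item [Item [List t or [List [List [Head t]] xor [Head t]]]] or [List [Head t]]]
  [Item [Item [Item [List [Head t]]] or [List [List [Head t]] xor [Head t]]] or [List [Head t]]]

3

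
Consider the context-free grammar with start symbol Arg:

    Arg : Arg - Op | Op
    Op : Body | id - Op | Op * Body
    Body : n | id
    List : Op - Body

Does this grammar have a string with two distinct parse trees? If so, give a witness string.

Witness: id - id

Derivation 1: Arg ⇒ Arg - Op ⇒ Op - Op ⇒ Body - Op ⇒ id - Op ⇒ id - Body ⇒ id - id
Derivation 2: Arg ⇒ Op ⇒ id - Op ⇒ id - Body ⇒ id - id

Two distinct leftmost derivations for the same string.

Ambiguous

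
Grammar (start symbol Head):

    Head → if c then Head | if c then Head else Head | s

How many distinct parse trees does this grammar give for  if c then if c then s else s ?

Parse trees for if c then if c then s else s:
  [Head if c then [Head if c then [Head s] else [Head s]]]
  [Head if c then [Head if c then [Head s]] else [Head s]]

2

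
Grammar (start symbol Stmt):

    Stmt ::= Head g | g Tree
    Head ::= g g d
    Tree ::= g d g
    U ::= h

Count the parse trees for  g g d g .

2

Parse trees for g g d g:
  [Stmt [Head g g d] g]
  [Stmt g [Tree g d g]]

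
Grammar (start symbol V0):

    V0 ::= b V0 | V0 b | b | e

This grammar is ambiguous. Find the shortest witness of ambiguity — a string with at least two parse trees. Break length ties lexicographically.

length 1: no string has ≥2 trees
length 2: b b has 2 parse trees

Two derivations of b b:
  V0 ⇒ b V0 ⇒ b b
  V0 ⇒ V0 b ⇒ b b

b b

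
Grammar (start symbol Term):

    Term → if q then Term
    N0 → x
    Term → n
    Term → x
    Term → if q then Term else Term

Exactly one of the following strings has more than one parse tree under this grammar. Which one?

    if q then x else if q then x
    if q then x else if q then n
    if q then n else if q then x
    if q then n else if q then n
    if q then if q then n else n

if q then if q then n else n

if q then x else if q then x: 1 tree
if q then x else if q then n: 1 tree
if q then n else if q then x: 1 tree
if q then n else if q then n: 1 tree
if q then if q then n else n: 2 trees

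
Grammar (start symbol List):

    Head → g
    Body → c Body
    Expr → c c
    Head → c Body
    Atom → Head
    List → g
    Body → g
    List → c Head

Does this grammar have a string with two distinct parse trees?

Unambiguous

Only List, Head, Body are reachable from List; ignoring the rest: Each reachable nonterminal has at most one production per leading terminal, and all productions are right-linear; the derivation is determined token-by-token.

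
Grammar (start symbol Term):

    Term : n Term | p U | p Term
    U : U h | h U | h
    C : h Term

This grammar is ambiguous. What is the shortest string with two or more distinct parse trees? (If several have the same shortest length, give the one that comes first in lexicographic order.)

length 2: no string has ≥2 trees
length 3: p h h has 2 parse trees

Two derivations of p h h:
  Term ⇒ p U ⇒ p U h ⇒ p h h
  Term ⇒ p U ⇒ p h U ⇒ p h h

p h h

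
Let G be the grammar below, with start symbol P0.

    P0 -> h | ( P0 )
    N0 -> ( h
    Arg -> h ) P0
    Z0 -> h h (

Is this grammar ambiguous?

Unambiguous

(N0, Arg, Z0 are unreachable from P0, so their rules don't affect L(P0).) L(P0) is { openⁿ atom closeⁿ : n ≥ 0 }. The bracket depth fixes n, and the derivation is forced at every step.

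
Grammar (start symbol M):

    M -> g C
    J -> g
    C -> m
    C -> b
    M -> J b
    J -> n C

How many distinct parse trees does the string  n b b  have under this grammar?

1

Parse trees for n b b:
  [M [J n [C b]] b]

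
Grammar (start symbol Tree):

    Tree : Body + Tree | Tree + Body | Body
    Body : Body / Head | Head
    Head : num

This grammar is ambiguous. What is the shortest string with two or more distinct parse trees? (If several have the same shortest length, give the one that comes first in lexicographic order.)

length 1: no string has ≥2 trees
length 3: num + num has 2 parse trees

Two derivations of num + num:
  Tree ⇒ Body + Tree ⇒ Head + Tree ⇒ num + Tree ⇒ num + Body ⇒ num + Head ⇒ num + num
  Tree ⇒ Tree + Body ⇒ Body + Body ⇒ Head + Body ⇒ num + Body ⇒ num + Head ⇒ num + num

num + num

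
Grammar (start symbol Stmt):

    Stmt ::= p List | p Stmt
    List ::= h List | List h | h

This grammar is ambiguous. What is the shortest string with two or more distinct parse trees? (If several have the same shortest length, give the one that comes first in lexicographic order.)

length 2: no string has ≥2 trees
length 3: p h h has 2 parse trees

Two derivations of p h h:
  Stmt ⇒ p List ⇒ p h List ⇒ p h h
  Stmt ⇒ p List ⇒ p List h ⇒ p h h

p h h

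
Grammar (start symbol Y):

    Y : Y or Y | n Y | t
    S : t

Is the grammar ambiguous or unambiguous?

Witness: n t or t

Derivation 1: Y ⇒ Y or Y ⇒ n Y or Y ⇒ n t or Y ⇒ n t or t
Derivation 2: Y ⇒ n Y ⇒ n Y or Y ⇒ n t or Y ⇒ n t or t

Two distinct leftmost derivations for the same string.

Ambiguous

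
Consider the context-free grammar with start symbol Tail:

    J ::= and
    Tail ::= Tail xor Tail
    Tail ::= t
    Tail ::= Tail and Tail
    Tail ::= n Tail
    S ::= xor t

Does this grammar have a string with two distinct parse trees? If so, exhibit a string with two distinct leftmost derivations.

Ambiguous

Witness: n t and t

Derivation 1: Tail ⇒ Tail and Tail ⇒ n Tail and Tail ⇒ n t and Tail ⇒ n t and t
Derivation 2: Tail ⇒ n Tail ⇒ n Tail and Tail ⇒ n t and Tail ⇒ n t and t

Two distinct leftmost derivations for the same string.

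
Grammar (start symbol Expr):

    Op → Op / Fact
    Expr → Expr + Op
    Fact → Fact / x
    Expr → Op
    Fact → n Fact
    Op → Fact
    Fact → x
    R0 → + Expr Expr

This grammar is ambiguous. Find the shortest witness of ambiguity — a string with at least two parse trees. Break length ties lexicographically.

x / x

length 1: no string has ≥2 trees
length 2: no string has ≥2 trees
length 3: x / x has 2 parse trees

Two derivations of x / x:
  Expr ⇒ Op ⇒ Op / Fact ⇒ Fact / Fact ⇒ x / Fact ⇒ x / x
  Expr ⇒ Op ⇒ Fact ⇒ Fact / x ⇒ x / x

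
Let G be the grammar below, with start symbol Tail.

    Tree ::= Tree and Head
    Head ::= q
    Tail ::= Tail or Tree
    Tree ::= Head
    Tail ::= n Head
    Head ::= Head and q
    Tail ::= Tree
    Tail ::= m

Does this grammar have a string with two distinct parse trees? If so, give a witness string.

Witness: q and q

Derivation 1: Tail ⇒ Tree ⇒ Tree and Head ⇒ Head and Head ⇒ q and Head ⇒ q and q
Derivation 2: Tail ⇒ Tree ⇒ Head ⇒ Head and q ⇒ q and q

Two distinct leftmost derivations for the same string.

Ambiguous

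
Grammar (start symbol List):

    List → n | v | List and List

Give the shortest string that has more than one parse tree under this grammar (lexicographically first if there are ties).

length 1: no string has ≥2 trees
length 3: no string has ≥2 trees
length 5: n and n and n has 2 parse trees

Two derivations of n and n and n:
  List ⇒ List and List ⇒ n and List ⇒ n and List and List ⇒ n and n and List ⇒ n and n and n
  List ⇒ List and List ⇒ List and List and List ⇒ n and List and List ⇒ n and n and List ⇒ n and n and n

n and n and n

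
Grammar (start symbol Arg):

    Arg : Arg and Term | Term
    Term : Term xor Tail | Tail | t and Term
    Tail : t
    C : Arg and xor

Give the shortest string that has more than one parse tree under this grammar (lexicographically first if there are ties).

t and t

length 1: no string has ≥2 trees
length 3: t and t has 2 parse trees

Two derivations of t and t:
  Arg ⇒ Arg and Term ⇒ Term and Term ⇒ Tail and Term ⇒ t and Term ⇒ t and Tail ⇒ t and t
  Arg ⇒ Term ⇒ t and Term ⇒ t and Tail ⇒ t and t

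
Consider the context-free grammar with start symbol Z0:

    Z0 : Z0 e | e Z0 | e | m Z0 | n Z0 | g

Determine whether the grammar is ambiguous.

Ambiguous

Witness: e e

Derivation 1: Z0 ⇒ Z0 e ⇒ e e
Derivation 2: Z0 ⇒ e Z0 ⇒ e e

Two distinct leftmost derivations for the same string.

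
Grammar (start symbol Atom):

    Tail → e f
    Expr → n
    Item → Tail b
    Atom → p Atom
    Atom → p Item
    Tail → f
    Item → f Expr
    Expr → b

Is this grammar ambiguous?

Ambiguous

Witness: p f b

Derivation 1: Atom ⇒ p Item ⇒ p Tail b ⇒ p f b
Derivation 2: Atom ⇒ p Item ⇒ p f Expr ⇒ p f b

Two distinct leftmost derivations for the same string.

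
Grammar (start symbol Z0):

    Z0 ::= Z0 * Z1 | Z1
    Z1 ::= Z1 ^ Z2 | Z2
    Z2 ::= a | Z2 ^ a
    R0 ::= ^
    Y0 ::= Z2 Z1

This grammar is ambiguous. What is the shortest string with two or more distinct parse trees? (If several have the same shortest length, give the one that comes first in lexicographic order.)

a ^ a

length 1: no string has ≥2 trees
length 3: a ^ a has 2 parse trees

Two derivations of a ^ a:
  Z0 ⇒ Z1 ⇒ Z1 ^ Z2 ⇒ Z2 ^ Z2 ⇒ a ^ Z2 ⇒ a ^ a
  Z0 ⇒ Z1 ⇒ Z2 ⇒ Z2 ^ a ⇒ a ^ a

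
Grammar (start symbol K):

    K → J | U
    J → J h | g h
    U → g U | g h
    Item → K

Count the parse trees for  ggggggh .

1

Parse trees for ggggggh:
  [K [U g [U g [U g [U g [U g [U g h]]]]]]]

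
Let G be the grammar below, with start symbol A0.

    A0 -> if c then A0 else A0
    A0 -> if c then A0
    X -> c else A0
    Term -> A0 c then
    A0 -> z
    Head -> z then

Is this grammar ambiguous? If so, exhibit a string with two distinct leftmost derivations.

Ambiguous

Witness: if c then if c then z else z

Derivation 1: A0 ⇒ if c then A0 else A0 ⇒ if c then if c then A0 else A0 ⇒ if c then if c then z else A0 ⇒ if c then if c then z else z
Derivation 2: A0 ⇒ if c then A0 ⇒ if c then if c then A0 else A0 ⇒ if c then if c then z else A0 ⇒ if c then if c then z else z

Two distinct leftmost derivations for the same string.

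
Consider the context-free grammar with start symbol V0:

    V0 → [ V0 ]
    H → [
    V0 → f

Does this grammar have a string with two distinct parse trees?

(H is unreachable from V0, so its rules don't affect L(V0).) Each string is a nest of matched brackets around a single atom. An opening bracket forces the recursive rule; an atom forces the base rule.

Unambiguous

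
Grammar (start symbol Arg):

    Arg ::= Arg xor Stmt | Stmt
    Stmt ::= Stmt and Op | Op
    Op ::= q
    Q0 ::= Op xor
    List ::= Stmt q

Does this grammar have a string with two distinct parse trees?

Unambiguous

(Q0, List are unreachable from Arg, so their rules don't affect L(Arg).) The grammar is stratified — Arg handles 'xor' (left-recursive), Stmt handles 'and', Op atoms. Each operator has a fixed associativity and precedence level, so every string has one parse.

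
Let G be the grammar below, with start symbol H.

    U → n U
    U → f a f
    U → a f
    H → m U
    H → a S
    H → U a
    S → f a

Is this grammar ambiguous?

Witness: a f a

Derivation 1: H ⇒ a S ⇒ a f a
Derivation 2: H ⇒ U a ⇒ a f a

Two distinct leftmost derivations for the same string.

Ambiguous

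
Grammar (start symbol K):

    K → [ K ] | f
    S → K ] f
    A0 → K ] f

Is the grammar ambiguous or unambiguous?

Only K is reachable from K; ignoring the rest: Each string is a nest of matched brackets around a single atom. An opening bracket forces the recursive rule; an atom forces the base rule.

Unambiguous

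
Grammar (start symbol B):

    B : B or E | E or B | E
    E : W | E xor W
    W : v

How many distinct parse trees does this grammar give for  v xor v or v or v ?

4

Parse trees for v xor v or v or v:
  [B [B [B [E [E [W v]] xor [W v]]] or [E [W v]]] or [E [W v]]]
  [B [B [E [E [W v]] xor [W v]] or [B [E [W v]]]] or [E [W v]]]
  [B [E [E [W v]] xor [W v]] or [B [B [E [W v]]] or [E [W v]]]]
  [B [E [E [W v]] xor [W v]] or [B [E [W v]] or [B [E [W v]]]]]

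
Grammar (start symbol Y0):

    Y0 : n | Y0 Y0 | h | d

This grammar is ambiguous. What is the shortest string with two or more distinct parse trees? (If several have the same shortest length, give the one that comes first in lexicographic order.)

d d d

length 1: no string has ≥2 trees
length 2: no string has ≥2 trees
length 3: d d d has 2 parse trees

Two derivations of d d d:
  Y0 ⇒ Y0 Y0 ⇒ Y0 Y0 Y0 ⇒ d Y0 Y0 ⇒ d d Y0 ⇒ d d d
  Y0 ⇒ Y0 Y0 ⇒ d Y0 ⇒ d Y0 Y0 ⇒ d d Y0 ⇒ d d d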